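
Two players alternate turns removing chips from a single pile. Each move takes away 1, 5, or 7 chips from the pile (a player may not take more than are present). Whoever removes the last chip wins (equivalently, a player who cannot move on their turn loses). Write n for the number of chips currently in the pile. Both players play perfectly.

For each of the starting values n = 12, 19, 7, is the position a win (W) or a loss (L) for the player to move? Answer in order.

12: L, 19: W, 7: W

Use the standard recursion: the mover loses at a terminal position; elsewhere, the mover wins exactly when some move hands the opponent an L position.
n=0: no move → L
n=1: reaches L-position 0 → W
n=2: only reaches 1(W), which is W → L
n=3: reaches L-position 2 → W
n=4: only reaches 3(W), which is W → L
n=5: reaches L-position 4 → W
n=6: only reaches 5(W), 1(W), all W → L
n=7: reaches L-position 6 → W
n=8: only reaches 7(W), 3(W), 1(W), all W → L
n=9: reaches L-position 8 → W
n=10: only reaches 9(W), 5(W), 3(W), all W → L
n=11: reaches L-position 10 → W
n=12: only reaches 11(W), 7(W), 5(W), all W → L
n=13: reaches L-position 12 → W
n=14: only reaches 13(W), 9(W), 7(W), all W → L
n=15: reaches L-position 14 → W
n=16: only reaches 15(W), 11(W), 9(W), all W → L
n=17: reaches L-position 16 → W
n=18: only reaches 17(W), 13(W), 11(W), all W → L
n=19: reaches L-position 18 → W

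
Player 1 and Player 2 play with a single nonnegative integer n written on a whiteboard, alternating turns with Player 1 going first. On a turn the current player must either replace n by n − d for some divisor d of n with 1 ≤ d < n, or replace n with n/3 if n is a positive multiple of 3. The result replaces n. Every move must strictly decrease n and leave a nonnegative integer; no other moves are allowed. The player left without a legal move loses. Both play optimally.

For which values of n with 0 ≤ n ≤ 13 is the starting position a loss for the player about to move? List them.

0, 1, 4, 7, 9, 11, 13

Work bottom-up. With no move the player to move loses. Otherwise the position is W if at least one move leads to an L position for the opponent, and L if every move leads to a W.
n=0: no move → L
n=1: no move → L
n=2: reaches L-position 1 → W
n=3: reaches L-position 1 → W
n=4: only reaches 2(W), 3(W), all W → L
n=5: reaches L-position 4 → W
n=6: reaches L-position 4 → W
n=7: only reaches 6(W), which is W → L
n=8: reaches L-position 4 → W
n=9: only reaches 3(W), 6(W), 8(W), all W → L
n=10: reaches L-position 9 → W
n=11: only reaches 10(W), which is W → L
n=12: reaches L-position 4 → W
n=13: only reaches 12(W), which is W → L
The losing starting values of n are exactly the entries labelled L in this table (7 of them).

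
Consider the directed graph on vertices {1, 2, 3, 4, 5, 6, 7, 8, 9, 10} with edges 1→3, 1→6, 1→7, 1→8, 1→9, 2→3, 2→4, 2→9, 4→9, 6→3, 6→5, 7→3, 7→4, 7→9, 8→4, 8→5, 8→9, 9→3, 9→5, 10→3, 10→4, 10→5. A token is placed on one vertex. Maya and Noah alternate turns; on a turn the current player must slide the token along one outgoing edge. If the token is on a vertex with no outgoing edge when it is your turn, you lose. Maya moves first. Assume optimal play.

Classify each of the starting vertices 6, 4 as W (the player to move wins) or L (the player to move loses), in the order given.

6: W, 4: L

Classify positions by backward induction: terminal positions (no move available) are L. From any other position, the mover wins iff some move reaches an L.
Every edge goes from a vertex to one that appears earlier in the order 3, 5, 9, 4, 10, 8, 7, 2, 6, 1, so processing vertices in that order labels each vertex after all of its successors.
3: no outgoing edge → L
5: no outgoing edge → L
9: reaches L-position 5 → W
4: only reaches 9(W), which is W → L
10: reaches L-position 4 → W
8: reaches L-position 4 → W
7: reaches L-position 4 → W
2: reaches L-position 4 → W
6: reaches L-position 5 → W
1: reaches L-position 3 → W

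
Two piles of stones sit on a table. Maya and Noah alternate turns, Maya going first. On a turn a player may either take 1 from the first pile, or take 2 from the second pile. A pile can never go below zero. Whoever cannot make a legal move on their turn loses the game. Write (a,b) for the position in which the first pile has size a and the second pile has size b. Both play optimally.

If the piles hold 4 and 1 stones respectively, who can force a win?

Work bottom-up. With no move the player to move loses. Otherwise the position is W if at least one move leads to an L position for the opponent, and L if every move leads to a W.
No move ever increases a pile, so every position that can arise here has a ≤ 4 and b ≤ 1; it is enough to label the cells with 0 ≤ a ≤ 4 and 0 ≤ b ≤ 1.
Every move lowers a or b (never raises either), so fill the grid row by row in increasing a, and left to right within a row: each cell's successors are then already labelled.
      b=0  b=1
a=0:    L    L
a=1:    W    W
a=2:    L    L
a=3:    W    W
a=4:    L    L
Cells with no legal move (terminal, hence L): (0,0), (0,1).
The remaining L cells, each justified by listing all of its moves:
(2,0): the only move is to (1,0)(W), a W ⇒ L
(2,1): the only move is to (1,1)(W), a W ⇒ L
(4,0): the only move is to (3,0)(W), a W ⇒ L
(4,1): the only move is to (3,1)(W), a W ⇒ L
Every other cell has at least one move into one of the L cells above, so it is W.
Every move from (4,1) reaches a W position, so the mover loses.

Noah wins.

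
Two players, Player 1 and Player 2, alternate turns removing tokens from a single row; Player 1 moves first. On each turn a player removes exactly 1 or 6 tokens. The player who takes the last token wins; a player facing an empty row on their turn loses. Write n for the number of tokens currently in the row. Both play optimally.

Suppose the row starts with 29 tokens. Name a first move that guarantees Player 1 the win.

Build the W/L table. Terminal = L. A non-terminal position is W if it has a move to some L; otherwise it is L.
n=0: no move → L
n=1: W (go to 0, an L position)
n=2: L (sole option 1(W) is W)
n=3: W (go to 2, an L position)
n=4: L (sole option 3(W) is W)
n=5: W (go to 4, an L position)
n=6: W (go to 0, an L position)
n=7: L (options 6(W), 1(W) are all W)
n=8: W (go to 7, an L position)
n=9: L (options 8(W), 3(W) are all W)
n=10: W (go to 9, an L position)
n=11: L (options 10(W), 5(W) are all W)
n=12: W (go to 11, an L position)
n=13: W (go to 7, an L position)
n=14: L (options 13(W), 8(W) are all W)
n=15: W (go to 14, an L position)
n=16: L (options 15(W), 10(W) are all W)
n=17: W (go to 16, an L position)
n=18: L (options 17(W), 12(W) are all W)
n=19: W (go to 18, an L position)
n=20: W (go to 14, an L position)
n=21: L (options 20(W), 15(W) are all W)
n=22: W (go to 21, an L position)
n=23: L (options 22(W), 17(W) are all W)
n=24: W (go to 23, an L position)
n=25: L (options 24(W), 19(W) are all W)
n=26: W (go to 25, an L position)
n=27: W (go to 21, an L position)
n=28: L (options 27(W), 22(W) are all W)
n=29: W (go to 28, an L position)
From 29, the L positions reachable in one move are: 28, 23. Any move reaching one of these is winning.

Remove 1, leaving 28.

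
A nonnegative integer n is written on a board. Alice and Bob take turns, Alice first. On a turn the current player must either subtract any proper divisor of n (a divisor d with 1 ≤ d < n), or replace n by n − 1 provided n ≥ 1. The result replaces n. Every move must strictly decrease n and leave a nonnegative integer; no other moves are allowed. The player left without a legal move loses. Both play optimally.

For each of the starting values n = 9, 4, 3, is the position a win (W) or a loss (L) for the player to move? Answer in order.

Use the standard recursion: the mover loses at a terminal position; elsewhere, the mover wins exactly when some move hands the opponent an L position.
n=0: no move → L
n=1: W (go to 0, an L position)
n=2: L (sole option 1(W) is W)
n=3: W (go to 2, an L position)
n=4: W (go to 2, an L position)
n=5: L (sole option 4(W) is W)
n=6: W (go to 5, an L position)
n=7: L (sole option 6(W) is W)
n=8: W (go to 7, an L position)
n=9: L (options 6(W), 8(W) are all W)

9: L, 4: W, 3: W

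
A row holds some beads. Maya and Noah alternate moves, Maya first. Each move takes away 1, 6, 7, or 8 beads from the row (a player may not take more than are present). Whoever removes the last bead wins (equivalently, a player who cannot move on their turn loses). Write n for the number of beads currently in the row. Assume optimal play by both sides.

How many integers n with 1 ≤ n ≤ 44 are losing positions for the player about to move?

Use the standard recursion: the mover loses at a terminal position; elsewhere, the mover wins exactly when some move hands the opponent an L position.
n=0: no move → L
n=1: can move to 0, which is L ⇒ W
n=2: the only move is to 1(W), a W ⇒ L
n=3: can move to 2, which is L ⇒ W
n=4: the only move is to 3(W), a W ⇒ L
n=5: can move to 4, which is L ⇒ W
n=6: can move to 0, which is L ⇒ W
n=7: can move to 0, which is L ⇒ W
n=8: can move to 2, which is L ⇒ W
n=9: can move to 2, which is L ⇒ W
n=10: can move to 4, which is L ⇒ W
n=11: can move to 4, which is L ⇒ W
n=12: can move to 4, which is L ⇒ W
n=13: moves to 12(W), 7(W), 6(W), 5(W); every one is W ⇒ L
n=14: can move to 13, which is L ⇒ W
n=15: moves to 14(W), 9(W), 8(W), 7(W); every one is W ⇒ L
n=16: can move to 15, which is L ⇒ W
n=17: moves to 16(W), 11(W), 10(W), 9(W); every one is W ⇒ L
n=18: can move to 17, which is L ⇒ W
n=19: can move to 13, which is L ⇒ W
n=20: can move to 13, which is L ⇒ W
n=21: can move to 15, which is L ⇒ W
n=22: can move to 15, which is L ⇒ W
n=23: can move to 17, which is L ⇒ W
n=24: can move to 17, which is L ⇒ W
n=25: can move to 17, which is L ⇒ W
n=26: moves to 25(W), 20(W), 19(W), 18(W); every one is W ⇒ L
n=27: can move to 26, which is L ⇒ W
n=28: moves to 27(W), 22(W), 21(W), 20(W); every one is W ⇒ L
n=29: can move to 28, which is L ⇒ W
n=30: moves to 29(W), 24(W), 23(W), 22(W); every one is W ⇒ L
n=31: can move to 30, which is L ⇒ W
n=32: can move to 26, which is L ⇒ W
n=33: can move to 26, which is L ⇒ W
n=34: can move to 28, which is L ⇒ W
n=35: can move to 28, which is L ⇒ W
n=36: can move to 30, which is L ⇒ W
n=37: can move to 30, which is L ⇒ W
n=38: can move to 30, which is L ⇒ W
n=39: moves to 38(W), 33(W), 32(W), 31(W); every one is W ⇒ L
n=40: can move to 39, which is L ⇒ W
n=41: moves to 40(W), 35(W), 34(W), 33(W); every one is W ⇒ L
n=42: can move to 41, which is L ⇒ W
n=43: moves to 42(W), 37(W), 36(W), 35(W); every one is W ⇒ L
n=44: can move to 43, which is L ⇒ W
L entries with 1 ≤ n ≤ 44 (n=0 is outside the asked range and is not counted): n = 2, 4, 13, 15, 17, 26, 28, 30, 39, 41, 43; that makes 11.

11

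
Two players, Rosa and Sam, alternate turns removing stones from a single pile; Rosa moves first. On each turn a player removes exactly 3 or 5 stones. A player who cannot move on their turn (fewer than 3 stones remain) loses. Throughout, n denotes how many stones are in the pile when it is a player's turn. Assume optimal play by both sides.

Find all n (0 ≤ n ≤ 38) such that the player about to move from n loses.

0, 1, 2, 8, 9, 10, 16, 17, 18, 24, 25, 26, 32, 33, 34

Use the standard recursion: the mover loses at a terminal position; elsewhere, the mover wins exactly when some move hands the opponent an L position.
n=0: no move → L
n=1: no move → L
n=2: no move → L
n=3: →0(L), so W
n=4: →1(L), so W
n=5: →2(L), so W
n=6: →1(L), so W
n=7: →2(L), so W
n=8: →5(W), 3(W) — all W, so L
n=9: →6(W), 4(W) — all W, so L
n=10: →7(W), 5(W) — all W, so L
n=11: →8(L), so W
n=12: →9(L), so W
n=13: →10(L), so W
n=14: →9(L), so W
n=15: →10(L), so W
n=16: →13(W), 11(W) — all W, so L
n=17: →14(W), 12(W) — all W, so L
n=18: →15(W), 13(W) — all W, so L
n=19: →16(L), so W
n=20: →17(L), so W
n=21: →18(L), so W
n=22: →17(L), so W
n=23: →18(L), so W
n=24: →21(W), 19(W) — all W, so L
n=25: →22(W), 20(W) — all W, so L
n=26: →23(W), 21(W) — all W, so L
n=27: →24(L), so W
n=28: →25(L), so W
n=29: →26(L), so W
n=30: →25(L), so W
n=31: →26(L), so W
n=32: →29(W), 27(W) — all W, so L
n=33: →30(W), 28(W) — all W, so L
n=34: →31(W), 29(W) — all W, so L
n=35: →32(L), so W
n=36: →33(L), so W
n=37: →34(L), so W
n=38: →33(L), so W
Reading off the rows marked L gives the requested list; there are 15 such values of n.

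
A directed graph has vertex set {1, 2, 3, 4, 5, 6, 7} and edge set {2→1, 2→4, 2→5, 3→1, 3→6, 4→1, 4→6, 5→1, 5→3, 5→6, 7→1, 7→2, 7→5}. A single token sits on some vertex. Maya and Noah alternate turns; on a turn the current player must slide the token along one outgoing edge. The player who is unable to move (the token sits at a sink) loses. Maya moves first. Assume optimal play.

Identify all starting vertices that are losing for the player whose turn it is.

1, 6

Classify positions by backward induction: terminal positions (no move available) are L. From any other position, the mover wins iff some move reaches an L.
Every edge goes from a vertex to one that appears earlier in the order 1, 6, 3, 5, 4, 2, 7, so processing vertices in that order labels each vertex after all of its successors.
1: no outgoing edge → L
6: no outgoing edge → L
3: can move to 6, which is L ⇒ W
5: can move to 6, which is L ⇒ W
4: can move to 6, which is L ⇒ W
2: can move to 1, which is L ⇒ W
7: can move to 1, which is L ⇒ W
The losing starting vertices are exactly the entries labelled L in this table (2 of them).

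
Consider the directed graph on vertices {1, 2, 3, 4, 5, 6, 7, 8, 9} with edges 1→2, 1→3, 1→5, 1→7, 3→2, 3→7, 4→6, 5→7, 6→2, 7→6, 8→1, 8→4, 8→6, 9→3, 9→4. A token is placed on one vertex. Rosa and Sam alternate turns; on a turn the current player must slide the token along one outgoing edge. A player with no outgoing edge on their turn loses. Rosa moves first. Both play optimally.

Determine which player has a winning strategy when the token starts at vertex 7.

Sam wins.

Positions with no move are L. A position that does have a move is losing for the player to move precisely when every available move leads to a winning position for the opponent. Fill in the labels:
Every edge goes from a vertex to one that appears earlier in the order 2, 6, 7, 3, 5, 4, 9, 1, 8, so processing vertices in that order labels each vertex after all of its successors.
2: no outgoing edge → L
6: can move to 2, which is L ⇒ W
7: the only move is to 6(W), a W ⇒ L
3: can move to 7, which is L ⇒ W
5: can move to 7, which is L ⇒ W
4: the only move is to 6(W), a W ⇒ L
9: can move to 4, which is L ⇒ W
1: can move to 7, which is L ⇒ W
8: can move to 4, which is L ⇒ W
The starting position 7 is L: whatever Rosa does, the opponent receives a W position.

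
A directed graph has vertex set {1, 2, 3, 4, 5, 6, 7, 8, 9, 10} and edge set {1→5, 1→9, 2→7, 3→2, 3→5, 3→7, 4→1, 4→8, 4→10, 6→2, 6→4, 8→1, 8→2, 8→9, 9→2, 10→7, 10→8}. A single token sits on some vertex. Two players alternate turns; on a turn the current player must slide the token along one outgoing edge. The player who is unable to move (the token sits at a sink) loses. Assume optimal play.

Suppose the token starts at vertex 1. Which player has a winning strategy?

The first player wins.

Label each position W (a win for the player to move) or L (a loss). A position with no legal move is L; any other position is W exactly when some move reaches an L, and L when every move reaches a W.
Every edge goes from a vertex to one that appears earlier in the order 5, 7, 2, 3, 9, 1, 8, 10, 4, 6, so processing vertices in that order labels each vertex after all of its successors.
5: no outgoing edge → L
7: no outgoing edge → L
2: can move to 7, which is L ⇒ W
3: can move to 7, which is L ⇒ W
9: the only move is to 2(W), a W ⇒ L
1: can move to 9, which is L ⇒ W
8: can move to 9, which is L ⇒ W
10: can move to 7, which is L ⇒ W
4: moves to 10(W), 8(W), 1(W); every one is W ⇒ L
6: can move to 4, which is L ⇒ W
From 1 the player to move can move to 9, reaching an L position.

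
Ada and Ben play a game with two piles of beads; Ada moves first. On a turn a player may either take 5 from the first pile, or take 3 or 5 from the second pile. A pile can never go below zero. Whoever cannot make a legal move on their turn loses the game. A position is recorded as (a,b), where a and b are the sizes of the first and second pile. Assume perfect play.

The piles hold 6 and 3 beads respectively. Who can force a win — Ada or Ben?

Work bottom-up. With no move the player to move loses. Otherwise the position is W if at least one move leads to an L position for the opponent, and L if every move leads to a W.
No move ever increases a pile, so every position that can arise here has a ≤ 6 and b ≤ 3; it is enough to label the cells with 0 ≤ a ≤ 6 and 0 ≤ b ≤ 3.
Every move lowers a or b (never raises either), so fill the grid row by row in increasing a, and left to right within a row: each cell's successors are then already labelled.
      b=0  b=1  b=2  b=3
a=0:    L    L    L    W
a=1:    L    L    L    W
a=2:    L    L    L    W
a=3:    L    L    L    W
a=4:    L    L    L    W
a=5:    W    W    W    L
a=6:    W    W    W    L
Cells with no legal move (terminal, hence L): (0,0), (0,1), (0,2), (1,0), (1,1), (1,2), (2,0), (2,1), (2,2), (3,0), (3,1), (3,2), (4,0), (4,1), (4,2).
The remaining L cells, each justified by listing all of its moves:
(5,3): L (options (0,3)(W), (5,0)(W) are all W)
(6,3): L (options (1,3)(W), (6,0)(W) are all W)
Every other cell has at least one move into one of the L cells above, so it is W.
Every move from (6,3) reaches a W position, so the mover loses.

Ben wins.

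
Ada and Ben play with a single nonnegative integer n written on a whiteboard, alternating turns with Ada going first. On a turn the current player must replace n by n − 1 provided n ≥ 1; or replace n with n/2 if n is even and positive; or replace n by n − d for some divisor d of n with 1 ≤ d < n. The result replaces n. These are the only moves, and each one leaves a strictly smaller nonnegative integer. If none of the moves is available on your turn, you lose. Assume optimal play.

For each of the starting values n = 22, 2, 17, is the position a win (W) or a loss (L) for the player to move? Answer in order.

Build the W/L table. Terminal = L. A non-terminal position is W if it has a move to some L; otherwise it is L.
n=0: no move → L
n=1: W (go to 0, an L position)
n=2: L (sole option 1(W) is W)
n=3: W (go to 2, an L position)
n=4: W (go to 2, an L position)
n=5: L (sole option 4(W) is W)
n=6: W (go to 5, an L position)
n=7: L (sole option 6(W) is W)
n=8: W (go to 7, an L position)
n=9: L (options 6(W), 8(W) are all W)
n=10: W (go to 5, an L position)
n=11: L (sole option 10(W) is W)
n=12: W (go to 9, an L position)
n=13: L (sole option 12(W) is W)
n=14: W (go to 7, an L position)
n=15: L (options 10(W), 12(W), 14(W) are all W)
n=16: W (go to 15, an L position)
n=17: L (sole option 16(W) is W)
n=18: W (go to 9, an L position)
n=19: L (sole option 18(W) is W)
n=20: W (go to 15, an L position)
n=21: L (options 14(W), 18(W), 20(W) are all W)
n=22: W (go to 11, an L position)

22: W, 2: L, 17: L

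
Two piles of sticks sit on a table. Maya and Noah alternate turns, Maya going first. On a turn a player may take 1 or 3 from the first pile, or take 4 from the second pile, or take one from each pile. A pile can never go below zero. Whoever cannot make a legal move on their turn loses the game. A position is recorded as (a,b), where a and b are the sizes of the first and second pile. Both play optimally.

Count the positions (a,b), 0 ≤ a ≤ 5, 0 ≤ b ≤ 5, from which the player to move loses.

Compute win/loss labels from the base case upward. A position with no move is L. Any other position is W if it can reach an L in one move, else L.
Every move lowers a or b (never raises either), so fill the grid row by row in increasing a, and left to right within a row: each cell's successors are then already labelled.
      b=0  b=1  b=2  b=3  b=4  b=5
a=0:    L    L    L    L    W    W
a=1:    W    W    W    W    W    L
a=2:    L    L    L    L    W    W
a=3:    W    W    W    W    W    L
a=4:    L    L    L    L    W    W
a=5:    W    W    W    W    W    L
Cells with no legal move (terminal, hence L): (0,0), (0,1), (0,2), (0,3).
The remaining L cells, each justified by listing all of its moves:
(1,5): L (options (0,5)(W), (1,1)(W), (0,4)(W) are all W)
(2,0): L (sole option (1,0)(W) is W)
(2,1): L (options (1,1)(W), (1,0)(W) are all W)
(2,2): L (options (1,2)(W), (1,1)(W) are all W)
(2,3): L (options (1,3)(W), (1,2)(W) are all W)
(3,5): L (options (2,5)(W), (0,5)(W), (3,1)(W), (2,4)(W) are all W)
(4,0): L (options (3,0)(W), (1,0)(W) are all W)
(4,1): L (options (3,1)(W), (1,1)(W), (3,0)(W) are all W)
(4,2): L (options (3,2)(W), (1,2)(W), (3,1)(W) are all W)
(4,3): L (options (3,3)(W), (1,3)(W), (3,2)(W) are all W)
(5,5): L (options (4,5)(W), (2,5)(W), (5,1)(W), (4,4)(W) are all W)
Every other cell has at least one move into one of the L cells above, so it is W.
L cells per row: a=0: 4, a=1: 1, a=2: 4, a=3: 1, a=4: 4, a=5: 1; total 15.

15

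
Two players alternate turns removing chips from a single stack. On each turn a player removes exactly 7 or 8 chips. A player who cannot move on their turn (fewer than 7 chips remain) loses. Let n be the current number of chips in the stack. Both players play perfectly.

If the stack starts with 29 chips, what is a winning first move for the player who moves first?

Compute win/loss labels from the base case upward. A position with no move is L. Any other position is W if it can reach an L in one move, else L.
n=0: no move → L
n=1: no move → L
n=2: no move → L
n=3: no move → L
n=4: no move → L
n=5: no move → L
n=6: no move → L
n=7: can move to 0, which is L ⇒ W
n=8: can move to 1, which is L ⇒ W
n=9: can move to 2, which is L ⇒ W
n=10: can move to 3, which is L ⇒ W
n=11: can move to 4, which is L ⇒ W
n=12: can move to 5, which is L ⇒ W
n=13: can move to 6, which is L ⇒ W
n=14: can move to 6, which is L ⇒ W
n=15: moves to 8(W), 7(W); every one is W ⇒ L
n=16: moves to 9(W), 8(W); every one is W ⇒ L
n=17: moves to 10(W), 9(W); every one is W ⇒ L
n=18: moves to 11(W), 10(W); every one is W ⇒ L
n=19: moves to 12(W), 11(W); every one is W ⇒ L
n=20: moves to 13(W), 12(W); every one is W ⇒ L
n=21: moves to 14(W), 13(W); every one is W ⇒ L
n=22: can move to 15, which is L ⇒ W
n=23: can move to 16, which is L ⇒ W
n=24: can move to 17, which is L ⇒ W
n=25: can move to 18, which is L ⇒ W
n=26: can move to 19, which is L ⇒ W
n=27: can move to 20, which is L ⇒ W
n=28: can move to 21, which is L ⇒ W
n=29: can move to 21, which is L ⇒ W
From 29, the L positions reachable in one move are: 21.

Remove 8, leaving 21.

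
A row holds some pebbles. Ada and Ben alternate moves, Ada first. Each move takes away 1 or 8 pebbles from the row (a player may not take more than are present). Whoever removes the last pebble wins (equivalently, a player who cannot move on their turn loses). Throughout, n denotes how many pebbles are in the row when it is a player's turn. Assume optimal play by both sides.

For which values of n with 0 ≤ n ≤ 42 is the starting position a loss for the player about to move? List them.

0, 2, 4, 6, 9, 11, 13, 15, 18, 20, 22, 24, 27, 29, 31, 33, 36, 38, 40, 42

Use the standard recursion: the mover loses at a terminal position; elsewhere, the mover wins exactly when some move hands the opponent an L position.
n=0: no move → L
n=1: →0(L), so W
n=2: →1(W) only, which is W, so L
n=3: →2(L), so W
n=4: →3(W) only, which is W, so L
n=5: →4(L), so W
n=6: →5(W) only, which is W, so L
n=7: →6(L), so W
n=8: →0(L), so W
n=9: →8(W), 1(W) — all W, so L
n=10: →9(L), so W
n=11: →10(W), 3(W) — all W, so L
n=12: →11(L), so W
n=13: →12(W), 5(W) — all W, so L
n=14: →13(L), so W
n=15: →14(W), 7(W) — all W, so L
n=16: →15(L), so W
n=17: →9(L), so W
n=18: →17(W), 10(W) — all W, so L
n=19: →18(L), so W
n=20: →19(W), 12(W) — all W, so L
n=21: →20(L), so W
n=22: →21(W), 14(W) — all W, so L
n=23: →22(L), so W
n=24: →23(W), 16(W) — all W, so L
n=25: →24(L), so W
n=26: →18(L), so W
n=27: →26(W), 19(W) — all W, so L
n=28: →27(L), so W
n=29: →28(W), 21(W) — all W, so L
n=30: →29(L), so W
n=31: →30(W), 23(W) — all W, so L
n=32: →31(L), so W
n=33: →32(W), 25(W) — all W, so L
n=34: →33(L), so W
n=35: →27(L), so W
n=36: →35(W), 28(W) — all W, so L
n=37: →36(L), so W
n=38: →37(W), 30(W) — all W, so L
n=39: →38(L), so W
n=40: →39(W), 32(W) — all W, so L
n=41: →40(L), so W
n=42: →41(W), 34(W) — all W, so L
Reading off the rows marked L gives the requested list; there are 20 such values of n.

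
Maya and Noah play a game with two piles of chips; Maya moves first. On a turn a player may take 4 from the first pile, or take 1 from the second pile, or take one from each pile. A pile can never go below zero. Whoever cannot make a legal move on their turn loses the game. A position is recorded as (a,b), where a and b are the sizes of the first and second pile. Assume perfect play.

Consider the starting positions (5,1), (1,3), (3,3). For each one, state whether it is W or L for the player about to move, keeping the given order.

(5,1): L, (1,3): W, (3,3): W

Classify positions by backward induction: terminal positions (no move available) are L. From any other position, the mover wins iff some move reaches an L.
No move ever increases a pile, so every position that can arise here has a ≤ 5 and b ≤ 3; it is enough to label the cells with 0 ≤ a ≤ 5 and 0 ≤ b ≤ 3.
Every move lowers a or b (never raises either), so fill the grid row by row in increasing a, and left to right within a row: each cell's successors are then already labelled.
      b=0  b=1  b=2  b=3
a=0:    L    W    L    W
a=1:    L    W    L    W
a=2:    L    W    L    W
a=3:    L    W    L    W
a=4:    W    W    W    W
a=5:    W    L    W    L
Cells with no legal move (terminal, hence L): (0,0), (1,0), (2,0), (3,0).
The remaining L cells, each justified by listing all of its moves:
(0,2): only reaches (0,1)(W), which is W → L
(1,2): only reaches (1,1)(W), (0,1)(W), all W → L
(2,2): only reaches (2,1)(W), (1,1)(W), all W → L
(3,2): only reaches (3,1)(W), (2,1)(W), all W → L
(5,1): only reaches (1,1)(W), (5,0)(W), (4,0)(W), all W → L
(5,3): only reaches (1,3)(W), (5,2)(W), (4,2)(W), all W → L
Every other cell has at least one move into one of the L cells above, so it is W.
(5,1): one of the L cells justified above, so L
(1,3): the move to (1,2) reaches an L cell, so W
(3,3): the move to (3,2) reaches an L cell, so W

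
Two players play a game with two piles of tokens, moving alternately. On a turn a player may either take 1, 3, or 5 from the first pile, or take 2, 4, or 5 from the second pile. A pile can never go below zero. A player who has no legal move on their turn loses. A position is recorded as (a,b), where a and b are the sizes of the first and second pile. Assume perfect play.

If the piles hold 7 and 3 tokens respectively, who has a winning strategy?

The second player wins.

Work bottom-up. With no move the player to move loses. Otherwise the position is W if at least one move leads to an L position for the opponent, and L if every move leads to a W.
No move ever increases a pile, so every position that can arise here has a ≤ 7 and b ≤ 3; it is enough to label the cells with 0 ≤ a ≤ 7 and 0 ≤ b ≤ 3.
Every move lowers a or b (never raises either), so fill the grid row by row in increasing a, and left to right within a row: each cell's successors are then already labelled.
      b=0  b=1  b=2  b=3
a=0:    L    L    W    W
a=1:    W    W    L    L
a=2:    L    L    W    W
a=3:    W    W    L    L
a=4:    L    L    W    W
a=5:    W    W    L    L
a=6:    L    L    W    W
a=7:    W    W    L    L
Cells with no legal move (terminal, hence L): (0,0), (0,1).
The remaining L cells, each justified by listing all of its moves:
(1,2): L (options (0,2)(W), (1,0)(W) are all W)
(1,3): L (options (0,3)(W), (1,1)(W) are all W)
(2,0): L (sole option (1,0)(W) is W)
(2,1): L (sole option (1,1)(W) is W)
(3,2): L (options (2,2)(W), (0,2)(W), (3,0)(W) are all W)
(3,3): L (options (2,3)(W), (0,3)(W), (3,1)(W) are all W)
(4,0): L (options (3,0)(W), (1,0)(W) are all W)
(4,1): L (options (3,1)(W), (1,1)(W) are all W)
(5,2): L (options (4,2)(W), (2,2)(W), (0,2)(W), (5,0)(W) are all W)
(5,3): L (options (4,3)(W), (2,3)(W), (0,3)(W), (5,1)(W) are all W)
(6,0): L (options (5,0)(W), (3,0)(W), (1,0)(W) are all W)
(6,1): L (options (5,1)(W), (3,1)(W), (1,1)(W) are all W)
(7,2): L (options (6,2)(W), (4,2)(W), (2,2)(W), (7,0)(W) are all W)
(7,3): L (options (6,3)(W), (4,3)(W), (2,3)(W), (7,1)(W) are all W)
Every other cell has at least one move into one of the L cells above, so it is W.
Every move from (7,3) reaches a W position, so the mover loses.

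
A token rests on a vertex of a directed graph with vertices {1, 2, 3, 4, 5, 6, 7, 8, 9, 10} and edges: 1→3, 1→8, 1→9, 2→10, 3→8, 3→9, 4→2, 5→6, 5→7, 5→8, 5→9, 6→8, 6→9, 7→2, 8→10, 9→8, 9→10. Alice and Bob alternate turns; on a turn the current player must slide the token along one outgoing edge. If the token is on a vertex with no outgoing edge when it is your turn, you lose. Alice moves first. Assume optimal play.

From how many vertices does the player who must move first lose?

Compute win/loss labels from the base case upward. A position with no move is L. Any other position is W if it can reach an L in one move, else L.
Every edge goes from a vertex to one that appears earlier in the order 10, 8, 9, 6, 3, 2, 7, 1, 4, 5, so processing vertices in that order labels each vertex after all of its successors.
10: no outgoing edge → L
8: can move to 10, which is L ⇒ W
9: can move to 10, which is L ⇒ W
6: moves to 9(W), 8(W); every one is W ⇒ L
3: moves to 9(W), 8(W); every one is W ⇒ L
2: can move to 10, which is L ⇒ W
7: the only move is to 2(W), a W ⇒ L
1: can move to 3, which is L ⇒ W
4: the only move is to 2(W), a W ⇒ L
5: can move to 7, which is L ⇒ W
The L vertices are 3, 4, 6, 7, 10; that is 5 in all.

5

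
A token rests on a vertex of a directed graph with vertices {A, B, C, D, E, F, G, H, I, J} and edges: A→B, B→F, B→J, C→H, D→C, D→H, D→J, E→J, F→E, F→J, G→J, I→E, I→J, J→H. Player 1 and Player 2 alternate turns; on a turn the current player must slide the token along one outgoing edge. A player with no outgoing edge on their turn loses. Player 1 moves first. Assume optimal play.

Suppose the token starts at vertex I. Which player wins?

Use the standard recursion: the mover loses at a terminal position; elsewhere, the mover wins exactly when some move hands the opponent an L position.
Every edge goes from a vertex to one that appears earlier in the order H, J, E, C, G, I, F, B, A, D, so processing vertices in that order labels each vertex after all of its successors.
H: no outgoing edge → L
J: →H(L), so W
E: →J(W) only, which is W, so L
C: →H(L), so W
G: →J(W) only, which is W, so L
I: →E(L), so W
F: →E(L), so W
B: →F(W), J(W) — all W, so L
A: →B(L), so W
D: →H(L), so W
From I Player 1 can move to E, reaching an L position.

Player 1 wins.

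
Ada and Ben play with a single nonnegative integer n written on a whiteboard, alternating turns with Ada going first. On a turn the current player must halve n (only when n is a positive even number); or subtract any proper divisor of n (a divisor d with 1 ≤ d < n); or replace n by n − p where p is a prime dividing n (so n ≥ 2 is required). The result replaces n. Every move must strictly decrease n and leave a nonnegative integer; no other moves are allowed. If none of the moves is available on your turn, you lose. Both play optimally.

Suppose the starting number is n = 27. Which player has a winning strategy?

Work bottom-up. With no move the player to move loses. Otherwise the position is W if at least one move leads to an L position for the opponent, and L if every move leads to a W.
n=0: no move → L
n=1: no move → L
n=2: reaches L-position 0 → W
n=3: reaches L-position 0 → W
n=4: only reaches 2(W), 3(W), all W → L
n=5: reaches L-position 0 → W
n=6: reaches L-position 4 → W
n=7: reaches L-position 0 → W
n=8: reaches L-position 4 → W
n=9: only reaches 6(W), 8(W), all W → L
n=10: reaches L-position 9 → W
n=11: reaches L-position 0 → W
n=12: reaches L-position 9 → W
n=13: reaches L-position 0 → W
n=14: only reaches 7(W), 12(W), 13(W), all W → L
n=15: reaches L-position 14 → W
n=16: reaches L-position 14 → W
n=17: reaches L-position 0 → W
n=18: reaches L-position 9 → W
n=19: reaches L-position 0 → W
n=20: only reaches 10(W), 15(W), 16(W), 18(W), 19(W), all W → L
n=21: reaches L-position 14 → W
n=22: reaches L-position 20 → W
n=23: reaches L-position 0 → W
n=24: reaches L-position 20 → W
n=25: reaches L-position 20 → W
n=26: only reaches 13(W), 24(W), 25(W), all W → L
n=27: reaches L-position 26 → W
From 27 Ada can move to 26, reaching an L position.

Ada wins.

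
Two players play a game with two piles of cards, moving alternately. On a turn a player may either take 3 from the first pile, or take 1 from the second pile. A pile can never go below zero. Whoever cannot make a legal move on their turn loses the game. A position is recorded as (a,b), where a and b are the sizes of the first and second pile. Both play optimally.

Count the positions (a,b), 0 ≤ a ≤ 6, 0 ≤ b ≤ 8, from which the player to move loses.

32

Use the standard recursion: the mover loses at a terminal position; elsewhere, the mover wins exactly when some move hands the opponent an L position.
Every move lowers a or b (never raises either), so fill the grid row by row in increasing a, and left to right within a row: each cell's successors are then already labelled.
      b=0  b=1  b=2  b=3  b=4  b=5  b=6  b=7  b=8
a=0:    L    W    L    W    L    W    L    W    L
a=1:    L    W    L    W    L    W    L    W    L
a=2:    L    W    L    W    L    W    L    W    L
a=3:    W    L    W    L    W    L    W    L    W
a=4:    W    L    W    L    W    L    W    L    W
a=5:    W    L    W    L    W    L    W    L    W
a=6:    L    W    L    W    L    W    L    W    L
Cells with no legal move (terminal, hence L): (0,0), (1,0), (2,0).
The remaining L cells, each justified by listing all of its moves:
(0,2): the only move is to (0,1)(W), a W ⇒ L
(0,4): the only move is to (0,3)(W), a W ⇒ L
(0,6): the only move is to (0,5)(W), a W ⇒ L
(0,8): the only move is to (0,7)(W), a W ⇒ L
(1,2): the only move is to (1,1)(W), a W ⇒ L
(1,4): the only move is to (1,3)(W), a W ⇒ L
(1,6): the only move is to (1,5)(W), a W ⇒ L
(1,8): the only move is to (1,7)(W), a W ⇒ L
(2,2): the only move is to (2,1)(W), a W ⇒ L
(2,4): the only move is to (2,3)(W), a W ⇒ L
(2,6): the only move is to (2,5)(W), a W ⇒ L
(2,8): the only move is to (2,7)(W), a W ⇒ L
(3,1): moves to (0,1)(W), (3,0)(W); every one is W ⇒ L
(3,3): moves to (0,3)(W), (3,2)(W); every one is W ⇒ L
(3,5): moves to (0,5)(W), (3,4)(W); every one is W ⇒ L
(3,7): moves to (0,7)(W), (3,6)(W); every one is W ⇒ L
(4,1): moves to (1,1)(W), (4,0)(W); every one is W ⇒ L
(4,3): moves to (1,3)(W), (4,2)(W); every one is W ⇒ L
(4,5): moves to (1,5)(W), (4,4)(W); every one is W ⇒ L
(4,7): moves to (1,7)(W), (4,6)(W); every one is W ⇒ L
(5,1): moves to (2,1)(W), (5,0)(W); every one is W ⇒ L
(5,3): moves to (2,3)(W), (5,2)(W); every one is W ⇒ L
(5,5): moves to (2,5)(W), (5,4)(W); every one is W ⇒ L
(5,7): moves to (2,7)(W), (5,6)(W); every one is W ⇒ L
(6,0): the only move is to (3,0)(W), a W ⇒ L
(6,2): moves to (3,2)(W), (6,1)(W); every one is W ⇒ L
(6,4): moves to (3,4)(W), (6,3)(W); every one is W ⇒ L
(6,6): moves to (3,6)(W), (6,5)(W); every one is W ⇒ L
(6,8): moves to (3,8)(W), (6,7)(W); every one is W ⇒ L
Every other cell has at least one move into one of the L cells above, so it is W.
L cells per row: a=0: 5, a=1: 5, a=2: 5, a=3: 4, a=4: 4, a=5: 4, a=6: 5; total 32.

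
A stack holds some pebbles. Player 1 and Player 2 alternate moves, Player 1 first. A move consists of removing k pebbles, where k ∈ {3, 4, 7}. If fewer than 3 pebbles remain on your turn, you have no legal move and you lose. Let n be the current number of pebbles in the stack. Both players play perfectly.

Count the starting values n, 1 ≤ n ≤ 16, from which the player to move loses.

5

Compute win/loss labels from the base case upward. A position with no move is L. Any other position is W if it can reach an L in one move, else L.
n=0: no move → L
n=1: no move → L
n=2: no move → L
n=3: reaches L-position 0 → W
n=4: reaches L-position 1 → W
n=5: reaches L-position 2 → W
n=6: reaches L-position 2 → W
n=7: reaches L-position 0 → W
n=8: reaches L-position 1 → W
n=9: reaches L-position 2 → W
n=10: only reaches 7(W), 6(W), 3(W), all W → L
n=11: only reaches 8(W), 7(W), 4(W), all W → L
n=12: only reaches 9(W), 8(W), 5(W), all W → L
n=13: reaches L-position 10 → W
n=14: reaches L-position 11 → W
n=15: reaches L-position 12 → W
n=16: reaches L-position 12 → W
L entries with 1 ≤ n ≤ 16 (n=0 is outside the asked range and is not counted): n = 1, 2, 10, 11, 12; that makes 5.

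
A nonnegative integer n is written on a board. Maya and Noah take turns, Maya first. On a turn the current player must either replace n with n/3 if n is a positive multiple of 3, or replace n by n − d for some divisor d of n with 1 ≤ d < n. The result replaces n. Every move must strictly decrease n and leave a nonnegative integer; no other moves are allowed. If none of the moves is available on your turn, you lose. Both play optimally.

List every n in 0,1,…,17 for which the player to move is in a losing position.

0, 1, 4, 7, 9, 11, 13, 15, 17

Classify positions by backward induction: terminal positions (no move available) are L. From any other position, the mover wins iff some move reaches an L.
n=0: no move → L
n=1: no move → L
n=2: →1(L), so W
n=3: →1(L), so W
n=4: →2(W), 3(W) — all W, so L
n=5: →4(L), so W
n=6: →4(L), so W
n=7: →6(W) only, which is W, so L
n=8: →4(L), so W
n=9: →3(W), 6(W), 8(W) — all W, so L
n=10: →9(L), so W
n=11: →10(W) only, which is W, so L
n=12: →4(L), so W
n=13: →12(W) only, which is W, so L
n=14: →7(L), so W
n=15: →5(W), 10(W), 12(W), 14(W) — all W, so L
n=16: →15(L), so W
n=17: →16(W) only, which is W, so L
Reading off the rows marked L gives the requested list; there are 9 such values of n.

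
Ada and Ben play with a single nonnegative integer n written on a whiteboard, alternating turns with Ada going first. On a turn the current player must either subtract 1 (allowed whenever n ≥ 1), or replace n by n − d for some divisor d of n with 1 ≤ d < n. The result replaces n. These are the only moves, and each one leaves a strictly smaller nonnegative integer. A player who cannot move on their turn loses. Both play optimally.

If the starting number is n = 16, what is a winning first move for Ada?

Build the W/L table. Terminal = L. A non-terminal position is W if it has a move to some L; otherwise it is L.
n=0: no move → L
n=1: reaches L-position 0 → W
n=2: only reaches 1(W), which is W → L
n=3: reaches L-position 2 → W
n=4: reaches L-position 2 → W
n=5: only reaches 4(W), which is W → L
n=6: reaches L-position 5 → W
n=7: only reaches 6(W), which is W → L
n=8: reaches L-position 7 → W
n=9: only reaches 6(W), 8(W), all W → L
n=10: reaches L-position 5 → W
n=11: only reaches 10(W), which is W → L
n=12: reaches L-position 9 → W
n=13: only reaches 12(W), which is W → L
n=14: reaches L-position 7 → W
n=15: only reaches 10(W), 12(W), 14(W), all W → L
n=16: reaches L-position 15 → W
From 16, the L positions reachable in one move are: 15.

Move to 15.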